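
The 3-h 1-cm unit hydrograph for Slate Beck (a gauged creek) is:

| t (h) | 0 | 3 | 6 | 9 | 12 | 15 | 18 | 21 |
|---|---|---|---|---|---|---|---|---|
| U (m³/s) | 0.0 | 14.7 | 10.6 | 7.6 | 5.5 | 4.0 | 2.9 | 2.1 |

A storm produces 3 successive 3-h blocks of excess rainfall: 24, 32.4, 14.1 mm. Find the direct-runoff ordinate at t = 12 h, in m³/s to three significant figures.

Q ≈ 52.8 m³/s

By discrete convolution, Q_j = Σ (P_i / 10 mm) · U_{j−i}.
At t = 12 h (j=4): Q = (24/10)·5.5 + (32.4/10)·7.6 + (14.1/10)·10.6 = 52.8 m³/s.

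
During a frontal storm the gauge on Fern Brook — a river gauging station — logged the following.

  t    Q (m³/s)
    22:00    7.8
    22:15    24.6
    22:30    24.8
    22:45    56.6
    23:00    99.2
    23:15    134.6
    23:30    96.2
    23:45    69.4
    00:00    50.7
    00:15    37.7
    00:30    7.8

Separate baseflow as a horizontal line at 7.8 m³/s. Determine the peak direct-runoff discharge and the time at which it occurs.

Q_p = 126.8 m³/s at t = 23:15

Subtracting baseflow gives direct-runoff ordinates: 0.0, 16.8, 17.0, 48.8, 91.4, 126.8, 88.4, 61.6, 42.9, 29.9, 0.0 m³/s.
The maximum is 126.8 m³/s, occurring at the reading for t = 23:15.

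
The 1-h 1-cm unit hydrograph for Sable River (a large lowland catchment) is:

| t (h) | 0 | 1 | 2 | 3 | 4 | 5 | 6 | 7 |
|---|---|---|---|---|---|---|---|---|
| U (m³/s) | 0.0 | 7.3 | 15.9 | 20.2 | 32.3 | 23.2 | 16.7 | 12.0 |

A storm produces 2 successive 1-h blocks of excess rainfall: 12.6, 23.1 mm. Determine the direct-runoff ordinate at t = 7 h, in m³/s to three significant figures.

By discrete convolution, Q_j = Σ (P_i / 10 mm) · U_{j−i}.
At t = 7 h (j=7): Q = (12.6/10)·12.0 + (23.1/10)·16.7 = 53.7 m³/s.

Q ≈ 53.7 m³/s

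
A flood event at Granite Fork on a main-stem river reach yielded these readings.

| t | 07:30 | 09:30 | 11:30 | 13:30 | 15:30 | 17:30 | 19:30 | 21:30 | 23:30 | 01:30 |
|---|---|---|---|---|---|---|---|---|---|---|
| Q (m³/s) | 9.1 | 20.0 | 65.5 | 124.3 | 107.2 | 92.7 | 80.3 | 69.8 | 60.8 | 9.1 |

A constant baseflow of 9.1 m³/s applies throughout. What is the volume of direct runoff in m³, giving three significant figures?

Direct-runoff ordinates (Q − Q_b): 0.0, 10.9, 56.4, 115.2, 98.1, 83.6, 71.2, 60.7, 51.7, 0.0 m³/s.
ΣQ_DR = 547.8 m³/s.
With Δt = 2 h = 7200 s, V = ΣQ_DR · Δt = 547.8 × 7200 = 3.94 × 10^6 m³.

V ≈ 3.94 × 10^6 m³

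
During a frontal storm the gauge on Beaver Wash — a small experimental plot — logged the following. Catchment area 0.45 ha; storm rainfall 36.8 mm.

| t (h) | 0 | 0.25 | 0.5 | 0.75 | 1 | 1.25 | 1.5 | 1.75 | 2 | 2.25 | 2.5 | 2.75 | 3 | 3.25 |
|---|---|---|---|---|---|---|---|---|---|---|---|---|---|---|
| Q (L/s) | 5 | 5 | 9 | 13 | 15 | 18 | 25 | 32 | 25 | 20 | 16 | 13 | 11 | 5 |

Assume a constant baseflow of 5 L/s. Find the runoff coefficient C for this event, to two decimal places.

C ≈ 0.77

ΣQ_DR = 142.0 L/s; V = ΣQ_DR·Δt = 1.278 × 10^5 L.
Runoff depth d = V / A = 28.40 mm.
C = d / P = 28.40 / 36.8 = 0.77.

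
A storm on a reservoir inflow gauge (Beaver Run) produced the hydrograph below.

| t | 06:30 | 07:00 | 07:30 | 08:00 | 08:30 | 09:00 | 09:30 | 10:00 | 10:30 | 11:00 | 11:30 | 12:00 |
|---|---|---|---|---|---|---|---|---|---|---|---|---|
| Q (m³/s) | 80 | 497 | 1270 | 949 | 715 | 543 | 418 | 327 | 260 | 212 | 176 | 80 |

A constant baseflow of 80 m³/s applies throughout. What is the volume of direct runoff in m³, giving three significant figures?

Direct-runoff ordinates (Q − Q_b): 0.0, 417.0, 1190.0, 869.0, 635.0, 463.0, 338.0, 247.0, 180.0, 132.0, 96.0, 0.0 m³/s.
ΣQ_DR = 4567 m³/s.
With Δt = 0.5 h = 1800 s, V = ΣQ_DR · Δt = 4567 × 1800 = 8.22 × 10^6 m³.

V ≈ 8.22 × 10^6 m³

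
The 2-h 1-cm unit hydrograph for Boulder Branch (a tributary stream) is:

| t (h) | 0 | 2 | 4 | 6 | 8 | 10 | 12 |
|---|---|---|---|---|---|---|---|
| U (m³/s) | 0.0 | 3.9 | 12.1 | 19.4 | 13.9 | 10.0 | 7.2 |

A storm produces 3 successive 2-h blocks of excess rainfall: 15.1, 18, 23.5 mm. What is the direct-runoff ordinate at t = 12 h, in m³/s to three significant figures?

By discrete convolution, Q_j = Σ (P_i / 10 mm) · U_{j−i}.
At t = 12 h (j=6): Q = (15.1/10)·7.2 + (18/10)·10.0 + (23.5/10)·13.9 = 61.5 m³/s.

Q ≈ 61.5 m³/s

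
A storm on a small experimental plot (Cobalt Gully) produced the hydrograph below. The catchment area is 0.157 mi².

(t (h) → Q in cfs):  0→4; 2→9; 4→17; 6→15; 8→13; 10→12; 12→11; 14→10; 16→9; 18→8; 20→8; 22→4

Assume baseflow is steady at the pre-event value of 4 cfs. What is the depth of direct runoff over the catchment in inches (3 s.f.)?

Direct runoff: 0.0, 5.0, 13.0, 11.0, 9.0, 8.0, 7.0, 6.0, 5.0, 4.0, 4.0, 0.0 cfs; ΣQ_DR = 72.00 cfs.
V = ΣQ_DR · Δt = 72.00 × 7200 s = 5.184 × 10^5 ft³.
Over A = 0.157 mi², depth = V / A = 1.42 in.

d ≈ 1.42 in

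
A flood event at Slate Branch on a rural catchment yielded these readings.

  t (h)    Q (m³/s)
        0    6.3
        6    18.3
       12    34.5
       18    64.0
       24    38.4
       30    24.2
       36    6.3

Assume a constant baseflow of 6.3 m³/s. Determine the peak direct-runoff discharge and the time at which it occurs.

Subtracting baseflow gives direct-runoff ordinates: 0.0, 12.0, 28.2, 57.7, 32.1, 17.9, 0.0 m³/s.
The maximum is 57.7 m³/s, occurring at the reading for t = 18 h.

Q_p = 57.7 m³/s at t = 18 h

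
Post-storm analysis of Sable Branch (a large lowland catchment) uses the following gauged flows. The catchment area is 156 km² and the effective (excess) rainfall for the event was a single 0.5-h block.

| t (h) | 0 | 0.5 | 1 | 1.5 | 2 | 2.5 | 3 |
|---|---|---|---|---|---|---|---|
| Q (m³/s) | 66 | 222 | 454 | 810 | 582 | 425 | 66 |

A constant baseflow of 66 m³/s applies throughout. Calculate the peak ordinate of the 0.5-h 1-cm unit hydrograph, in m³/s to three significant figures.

Direct runoff: 0.0, 156.0, 388.0, 744.0, 516.0, 359.0, 0.0 m³/s; ΣQ_DR = 2163 m³/s, peak = 744.0 m³/s.
Runoff depth d = ΣQ_DR·Δt / A = 2163 × 1800 / (156 km²) = 24.96 mm.
The 1-cm UH is the DRH scaled by (10 mm)/d, so U_p = 744.0 × 10/24.96 = 298 m³/s.

U_p ≈ 298 m³/s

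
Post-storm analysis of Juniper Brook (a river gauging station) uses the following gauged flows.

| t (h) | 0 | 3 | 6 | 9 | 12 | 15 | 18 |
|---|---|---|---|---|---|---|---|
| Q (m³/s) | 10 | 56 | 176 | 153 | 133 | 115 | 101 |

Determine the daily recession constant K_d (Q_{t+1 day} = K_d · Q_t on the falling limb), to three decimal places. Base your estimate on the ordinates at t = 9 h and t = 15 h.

Between t = 9 h and t = 15 h the flow falls from 153 to 115 m³/s over 2×3 h = 6 h.
Per-interval ratio K = (115/153)^(1/2) = 0.8670; K_d = K^(24/3) = 0.319.

K_d ≈ 0.319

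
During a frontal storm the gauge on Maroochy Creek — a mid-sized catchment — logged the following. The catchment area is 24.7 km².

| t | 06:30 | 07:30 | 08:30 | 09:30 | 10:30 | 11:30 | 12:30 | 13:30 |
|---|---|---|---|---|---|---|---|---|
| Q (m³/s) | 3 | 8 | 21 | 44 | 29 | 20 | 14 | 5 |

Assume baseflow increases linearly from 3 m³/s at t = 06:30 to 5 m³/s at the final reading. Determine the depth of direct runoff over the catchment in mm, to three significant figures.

d ≈ 16.3 mm

Direct runoff: 0.00, 4.71, 17.43, 40.14, 24.86, 15.57, 9.29, 0.00 m³/s; ΣQ_DR = 112.0 m³/s.
V = ΣQ_DR · Δt = 112.0 × 3600 s = 4.032 × 10^5 m³.
Over A = 24.7 km², depth = V / A = 16.3 mm.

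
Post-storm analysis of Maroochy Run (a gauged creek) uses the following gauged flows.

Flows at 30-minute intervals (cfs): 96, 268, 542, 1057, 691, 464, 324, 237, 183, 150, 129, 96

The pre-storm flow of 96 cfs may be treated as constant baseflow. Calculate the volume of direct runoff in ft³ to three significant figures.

V ≈ 5.55 × 10^6 ft³

Direct-runoff ordinates (Q − Q_b): 0.0, 172.0, 446.0, 961.0, 595.0, 368.0, 228.0, 141.0, 87.0, 54.0, 33.0, 0.0 cfs.
ΣQ_DR = 3085 cfs.
With Δt = 0.5 h = 1800 s, V = ΣQ_DR · Δt = 3085 × 1800 = 5.55 × 10^6 ft³.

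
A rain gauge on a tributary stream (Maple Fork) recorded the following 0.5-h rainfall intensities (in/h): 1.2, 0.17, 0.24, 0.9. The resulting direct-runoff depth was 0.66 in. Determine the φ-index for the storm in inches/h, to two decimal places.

φ ≈ 0.39 in/h

Only the 2 blocks with intensity above φ contribute runoff: 1.2, 0.9 in/h.
Σ(I−φ)·Δt = d  ⇒  (1.2+0.9 − 2φ)·0.5 = 0.66
φ = (2.100 − 0.66/0.5) / 2 = 0.39 in/h.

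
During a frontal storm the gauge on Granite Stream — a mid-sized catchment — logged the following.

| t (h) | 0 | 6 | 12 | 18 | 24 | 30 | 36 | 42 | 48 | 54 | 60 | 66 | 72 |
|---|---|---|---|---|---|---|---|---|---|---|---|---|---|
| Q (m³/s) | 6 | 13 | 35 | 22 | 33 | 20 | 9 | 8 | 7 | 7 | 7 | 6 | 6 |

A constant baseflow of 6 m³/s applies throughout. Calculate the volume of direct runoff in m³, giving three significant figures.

Direct-runoff ordinates (Q − Q_b): 0.0, 7.0, 29.0, 16.0, 27.0, 14.0, 3.0, 2.0, 1.0, 1.0, 1.0, 0.0, 0.0 m³/s.
ΣQ_DR = 101.0 m³/s.
With Δt = 6 h = 21600 s, V = ΣQ_DR · Δt = 101.0 × 21600 = 2.18 × 10^6 m³.

V ≈ 2.18 × 10^6 m³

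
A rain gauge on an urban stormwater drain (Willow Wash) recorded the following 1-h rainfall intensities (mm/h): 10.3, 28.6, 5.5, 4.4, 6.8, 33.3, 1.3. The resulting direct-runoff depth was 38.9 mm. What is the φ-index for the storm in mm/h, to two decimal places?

Only the 2 blocks with intensity above φ contribute runoff: 28.6, 33.3 mm/h.
Σ(I−φ)·Δt = d  ⇒  (28.6+33.3 − 2φ)·1 = 38.9
φ = (61.90 − 38.9/1) / 2 = 11.50 mm/h.

φ ≈ 11.50 mm/h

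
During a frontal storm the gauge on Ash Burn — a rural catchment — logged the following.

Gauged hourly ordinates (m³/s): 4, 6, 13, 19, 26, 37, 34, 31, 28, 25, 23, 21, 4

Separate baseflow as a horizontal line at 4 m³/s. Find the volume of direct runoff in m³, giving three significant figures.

V ≈ 7.88 × 10^5 m³

Direct-runoff ordinates (Q − Q_b): 0.0, 2.0, 9.0, 15.0, 22.0, 33.0, 30.0, 27.0, 24.0, 21.0, 19.0, 17.0, 0.0 m³/s.
ΣQ_DR = 219.0 m³/s.
With Δt = 1 h = 3600 s, V = ΣQ_DR · Δt = 219.0 × 3600 = 7.88 × 10^5 m³.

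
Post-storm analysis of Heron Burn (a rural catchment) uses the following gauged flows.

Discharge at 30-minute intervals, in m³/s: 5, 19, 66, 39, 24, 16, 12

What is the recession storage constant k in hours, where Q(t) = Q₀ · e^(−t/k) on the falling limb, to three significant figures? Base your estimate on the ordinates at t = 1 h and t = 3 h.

k ≈ 1.17 h

On the falling limb, Q drops from 66 to 12 m³/s between t = 1 h and t = 3 h (Δt = 2 h).
k = −Δt / ln(Q₂/Q₁) = −2 / ln(12/66) = 1.17 h.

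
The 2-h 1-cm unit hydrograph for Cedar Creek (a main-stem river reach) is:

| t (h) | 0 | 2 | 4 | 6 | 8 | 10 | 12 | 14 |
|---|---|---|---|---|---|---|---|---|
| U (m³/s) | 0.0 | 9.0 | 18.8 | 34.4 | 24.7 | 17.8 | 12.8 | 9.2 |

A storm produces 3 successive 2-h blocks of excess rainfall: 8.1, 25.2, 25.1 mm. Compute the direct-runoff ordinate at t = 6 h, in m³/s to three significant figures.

By discrete convolution, Q_j = Σ (P_i / 10 mm) · U_{j−i}.
At t = 6 h (j=3): Q = (8.1/10)·34.4 + (25.2/10)·18.8 + (25.1/10)·9.0 = 97.8 m³/s.

Q ≈ 97.8 m³/s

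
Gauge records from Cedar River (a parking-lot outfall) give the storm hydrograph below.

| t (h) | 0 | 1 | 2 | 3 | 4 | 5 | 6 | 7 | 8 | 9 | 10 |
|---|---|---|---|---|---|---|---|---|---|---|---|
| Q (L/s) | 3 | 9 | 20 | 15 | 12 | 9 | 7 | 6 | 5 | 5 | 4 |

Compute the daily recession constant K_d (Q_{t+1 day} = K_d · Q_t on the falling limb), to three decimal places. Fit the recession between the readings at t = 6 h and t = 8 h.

Between t = 6 h and t = 8 h the flow falls from 7 to 5 L/s over 2×1 h = 2 h.
Per-interval ratio K = (5/7)^(1/2) = 0.8452; K_d = K^(24/1) = 0.018.

K_d ≈ 0.018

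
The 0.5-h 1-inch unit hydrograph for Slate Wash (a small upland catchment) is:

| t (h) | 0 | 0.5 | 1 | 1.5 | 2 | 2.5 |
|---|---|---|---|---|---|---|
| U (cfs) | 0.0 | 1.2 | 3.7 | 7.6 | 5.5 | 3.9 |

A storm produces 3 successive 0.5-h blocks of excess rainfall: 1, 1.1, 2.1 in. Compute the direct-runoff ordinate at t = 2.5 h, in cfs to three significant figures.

Q ≈ 25.9 cfs

By discrete convolution, Q_j = Σ (P_i / 1 in) · U_{j−i}.
At t = 2.5 h (j=5): Q = (1/1)·3.9 + (1.1/1)·5.5 + (2.1/1)·7.6 = 25.9 cfs.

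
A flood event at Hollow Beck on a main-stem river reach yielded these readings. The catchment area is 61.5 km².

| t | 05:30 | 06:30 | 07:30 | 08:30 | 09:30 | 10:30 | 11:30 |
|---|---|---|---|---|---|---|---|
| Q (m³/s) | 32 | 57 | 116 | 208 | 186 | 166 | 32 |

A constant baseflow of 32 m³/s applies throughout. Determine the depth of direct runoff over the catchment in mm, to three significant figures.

Direct runoff: 0.0, 25.0, 84.0, 176.0, 154.0, 134.0, 0.0 m³/s; ΣQ_DR = 573.0 m³/s.
V = ΣQ_DR · Δt = 573.0 × 3600 s = 2.063 × 10^6 m³.
Over A = 61.5 km², depth = V / A = 33.5 mm.

d ≈ 33.5 mm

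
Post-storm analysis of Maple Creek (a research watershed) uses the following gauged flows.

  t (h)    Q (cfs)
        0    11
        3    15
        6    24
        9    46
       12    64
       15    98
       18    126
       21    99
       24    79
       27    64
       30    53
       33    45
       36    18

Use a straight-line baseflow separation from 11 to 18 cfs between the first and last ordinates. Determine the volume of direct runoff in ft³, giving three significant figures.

Direct-runoff ordinates (Q − Q_b): 0.00, 3.42, 11.83, 33.25, 50.67, 84.08, 111.50, 83.92, 63.33, 47.75, 36.17, 27.58, 0.00 cfs.
ΣQ_DR = 553.5 cfs.
With Δt = 3 h = 10800 s, V = ΣQ_DR · Δt = 553.5 × 10800 = 5.98 × 10^6 ft³.

V ≈ 5.98 × 10^6 ft³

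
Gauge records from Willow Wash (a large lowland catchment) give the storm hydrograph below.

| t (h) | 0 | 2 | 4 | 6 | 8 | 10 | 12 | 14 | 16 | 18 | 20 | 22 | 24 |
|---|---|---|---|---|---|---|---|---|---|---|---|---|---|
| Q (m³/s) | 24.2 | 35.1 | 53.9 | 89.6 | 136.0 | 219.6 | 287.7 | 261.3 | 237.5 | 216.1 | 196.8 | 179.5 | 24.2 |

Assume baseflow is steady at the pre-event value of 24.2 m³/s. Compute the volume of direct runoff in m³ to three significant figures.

V ≈ 1.19 × 10^7 m³

Direct-runoff ordinates (Q − Q_b): 0.0, 10.9, 29.7, 65.4, 111.8, 195.4, 263.5, 237.1, 213.3, 191.9, 172.6, 155.3, 0.0 m³/s.
ΣQ_DR = 1647 m³/s.
With Δt = 2 h = 7200 s, V = ΣQ_DR · Δt = 1647 × 7200 = 1.19 × 10^7 m³.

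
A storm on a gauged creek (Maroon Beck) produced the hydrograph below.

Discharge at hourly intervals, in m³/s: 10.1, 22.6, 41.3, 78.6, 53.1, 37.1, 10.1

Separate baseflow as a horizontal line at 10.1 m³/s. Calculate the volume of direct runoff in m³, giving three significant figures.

Direct-runoff ordinates (Q − Q_b): 0.0, 12.5, 31.2, 68.5, 43.0, 27.0, 0.0 m³/s.
ΣQ_DR = 182.2 m³/s.
With Δt = 1 h = 3600 s, V = ΣQ_DR · Δt = 182.2 × 3600 = 6.56 × 10^5 m³.

V ≈ 6.56 × 10^5 m³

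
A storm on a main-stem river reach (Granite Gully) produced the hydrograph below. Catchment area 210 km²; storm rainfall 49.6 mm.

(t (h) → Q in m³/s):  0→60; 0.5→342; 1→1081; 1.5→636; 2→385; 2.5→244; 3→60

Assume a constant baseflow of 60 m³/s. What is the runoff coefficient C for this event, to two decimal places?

ΣQ_DR = 2388 m³/s; V = ΣQ_DR·Δt = 4.298 × 10^6 m³.
Runoff depth d = V / A = 20.47 mm.
C = d / P = 20.47 / 49.6 = 0.41.

C ≈ 0.41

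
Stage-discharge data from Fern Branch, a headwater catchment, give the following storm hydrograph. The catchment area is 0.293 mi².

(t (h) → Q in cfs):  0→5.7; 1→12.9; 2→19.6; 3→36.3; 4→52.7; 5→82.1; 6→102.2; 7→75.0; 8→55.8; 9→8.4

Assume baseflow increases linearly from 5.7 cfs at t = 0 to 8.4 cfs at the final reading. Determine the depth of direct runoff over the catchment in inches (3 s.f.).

d ≈ 2.01 in

Direct runoff: 0.00, 6.90, 13.30, 29.70, 45.80, 74.90, 94.70, 67.20, 47.70, 0.00 cfs; ΣQ_DR = 380.2 cfs.
V = ΣQ_DR · Δt = 380.2 × 3600 s = 1.369 × 10^6 ft³.
Over A = 0.293 mi², depth = V / A = 2.01 in.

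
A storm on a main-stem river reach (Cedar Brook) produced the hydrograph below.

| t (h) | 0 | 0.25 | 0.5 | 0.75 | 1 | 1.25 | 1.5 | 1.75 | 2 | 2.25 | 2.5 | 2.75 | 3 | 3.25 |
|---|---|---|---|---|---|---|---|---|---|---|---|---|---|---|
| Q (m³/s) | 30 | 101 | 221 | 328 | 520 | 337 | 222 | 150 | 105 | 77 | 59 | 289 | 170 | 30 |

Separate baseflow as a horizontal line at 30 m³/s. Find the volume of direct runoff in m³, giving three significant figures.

V ≈ 2.00 × 10^6 m³

Direct-runoff ordinates (Q − Q_b): 0.0, 71.0, 191.0, 298.0, 490.0, 307.0, 192.0, 120.0, 75.0, 47.0, 29.0, 259.0, 140.0, 0.0 m³/s.
ΣQ_DR = 2219 m³/s.
With Δt = 0.25 h = 900 s, V = ΣQ_DR · Δt = 2219 × 900 = 2.00 × 10^6 m³.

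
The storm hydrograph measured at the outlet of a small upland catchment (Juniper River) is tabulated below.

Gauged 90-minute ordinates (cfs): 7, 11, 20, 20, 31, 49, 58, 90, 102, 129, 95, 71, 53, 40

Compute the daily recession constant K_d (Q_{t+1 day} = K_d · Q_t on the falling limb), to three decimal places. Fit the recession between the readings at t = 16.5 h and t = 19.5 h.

Between t = 16.5 h and t = 19.5 h the flow falls from 71 to 40 cfs over 2×1.5 h = 3 h.
Per-interval ratio K = (40/71)^(1/2) = 0.7506; K_d = K^(24/1.5) = 0.010.

K_d ≈ 0.010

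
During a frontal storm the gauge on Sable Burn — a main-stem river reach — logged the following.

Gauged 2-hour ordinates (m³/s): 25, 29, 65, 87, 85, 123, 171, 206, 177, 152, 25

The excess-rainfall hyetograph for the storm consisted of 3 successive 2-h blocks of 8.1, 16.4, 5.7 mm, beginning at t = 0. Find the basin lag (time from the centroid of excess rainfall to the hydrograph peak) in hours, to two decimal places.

t_L ≈ 11.16 h

Centroid of excess rainfall: t_c = Σ P_i·t̄_i / ΣP_i = 2.8411 h (block centres at 1, 3, 5 h).
Hydrograph peak occurs at t = 14 h, so basin lag t_L = 14 − 2.8411 = 11.16 h.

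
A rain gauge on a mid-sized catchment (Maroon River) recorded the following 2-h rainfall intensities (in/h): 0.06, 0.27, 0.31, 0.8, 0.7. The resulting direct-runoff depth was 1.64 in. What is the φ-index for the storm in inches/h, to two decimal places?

φ ≈ 0.34 in/h

Only the 2 blocks with intensity above φ contribute runoff: 0.8, 0.7 in/h.
Σ(I−φ)·Δt = d  ⇒  (0.8+0.7 − 2φ)·2 = 1.64
φ = (1.500 − 1.64/2) / 2 = 0.34 in/h.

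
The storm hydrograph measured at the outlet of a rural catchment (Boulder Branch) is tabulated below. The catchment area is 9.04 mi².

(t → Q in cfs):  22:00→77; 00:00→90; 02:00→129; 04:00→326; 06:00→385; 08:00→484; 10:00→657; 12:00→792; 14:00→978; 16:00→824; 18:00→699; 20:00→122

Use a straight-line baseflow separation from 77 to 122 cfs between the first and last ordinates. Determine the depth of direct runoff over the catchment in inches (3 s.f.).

Direct runoff: 0.00, 8.91, 43.82, 236.73, 291.64, 386.55, 555.45, 686.36, 868.27, 710.18, 581.09, 0.00 cfs; ΣQ_DR = 4369 cfs.
V = ΣQ_DR · Δt = 4369 × 7200 s = 3.146 × 10^7 ft³.
Over A = 9.04 mi², depth = V / A = 1.50 in.

d ≈ 1.50 in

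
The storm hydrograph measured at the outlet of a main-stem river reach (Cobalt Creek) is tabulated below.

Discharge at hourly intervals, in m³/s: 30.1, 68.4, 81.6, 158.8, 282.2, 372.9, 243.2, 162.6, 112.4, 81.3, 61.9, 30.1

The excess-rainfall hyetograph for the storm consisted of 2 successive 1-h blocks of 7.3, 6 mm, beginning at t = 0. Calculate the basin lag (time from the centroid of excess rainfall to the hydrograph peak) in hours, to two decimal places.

Centroid of excess rainfall: t_c = Σ P_i·t̄_i / ΣP_i = 0.9511 h (block centres at 0.5, 1.5 h).
Hydrograph peak occurs at t = 5 h, so basin lag t_L = 5 − 0.9511 = 4.05 h.

t_L ≈ 4.05 h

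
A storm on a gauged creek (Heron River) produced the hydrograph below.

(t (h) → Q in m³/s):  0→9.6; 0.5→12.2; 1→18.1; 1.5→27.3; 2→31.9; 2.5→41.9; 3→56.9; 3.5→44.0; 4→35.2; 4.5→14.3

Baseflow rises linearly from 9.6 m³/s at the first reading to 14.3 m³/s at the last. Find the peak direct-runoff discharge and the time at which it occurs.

Q_p = 44.17 m³/s at t = 3 h

Subtracting baseflow gives direct-runoff ordinates: 0.00, 2.08, 7.46, 16.13, 20.21, 29.69, 44.17, 30.74, 21.42, 0.00 m³/s.
The maximum is 44.17 m³/s, occurring at the reading for t = 3 h.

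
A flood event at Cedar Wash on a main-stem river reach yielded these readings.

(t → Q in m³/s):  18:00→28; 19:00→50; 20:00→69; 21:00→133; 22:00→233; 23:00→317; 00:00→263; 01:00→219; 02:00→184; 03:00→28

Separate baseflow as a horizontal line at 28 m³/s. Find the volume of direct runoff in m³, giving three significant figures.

Direct-runoff ordinates (Q − Q_b): 0.0, 22.0, 41.0, 105.0, 205.0, 289.0, 235.0, 191.0, 156.0, 0.0 m³/s.
ΣQ_DR = 1244 m³/s.
With Δt = 1 h = 3600 s, V = ΣQ_DR · Δt = 1244 × 3600 = 4.48 × 10^6 m³.

V ≈ 4.48 × 10^6 m³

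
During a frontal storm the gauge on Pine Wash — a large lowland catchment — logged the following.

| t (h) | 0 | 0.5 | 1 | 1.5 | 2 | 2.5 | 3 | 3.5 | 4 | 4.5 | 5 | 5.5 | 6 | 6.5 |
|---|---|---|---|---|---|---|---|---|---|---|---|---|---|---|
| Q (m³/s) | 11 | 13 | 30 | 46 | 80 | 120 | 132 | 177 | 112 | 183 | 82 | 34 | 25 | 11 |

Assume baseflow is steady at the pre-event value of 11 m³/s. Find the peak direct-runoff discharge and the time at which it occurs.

Q_p = 172.0 m³/s at t = 4.5 h

Subtracting baseflow gives direct-runoff ordinates: 0.0, 2.0, 19.0, 35.0, 69.0, 109.0, 121.0, 166.0, 101.0, 172.0, 71.0, 23.0, 14.0, 0.0 m³/s.
The maximum is 172.0 m³/s, occurring at the reading for t = 4.5 h.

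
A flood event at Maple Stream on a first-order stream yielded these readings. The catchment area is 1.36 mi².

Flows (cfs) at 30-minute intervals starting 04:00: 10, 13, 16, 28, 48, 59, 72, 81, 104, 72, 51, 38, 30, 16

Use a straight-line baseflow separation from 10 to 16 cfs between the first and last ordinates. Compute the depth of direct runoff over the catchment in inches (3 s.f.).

Direct runoff: 0.00, 2.54, 5.08, 16.62, 36.15, 46.69, 59.23, 67.77, 90.31, 57.85, 36.38, 22.92, 14.46, 0.00 cfs; ΣQ_DR = 456.0 cfs.
V = ΣQ_DR · Δt = 456.0 × 1800 s = 8.208 × 10^5 ft³.
Over A = 1.36 mi², depth = V / A = 0.260 in.

d ≈ 0.260 in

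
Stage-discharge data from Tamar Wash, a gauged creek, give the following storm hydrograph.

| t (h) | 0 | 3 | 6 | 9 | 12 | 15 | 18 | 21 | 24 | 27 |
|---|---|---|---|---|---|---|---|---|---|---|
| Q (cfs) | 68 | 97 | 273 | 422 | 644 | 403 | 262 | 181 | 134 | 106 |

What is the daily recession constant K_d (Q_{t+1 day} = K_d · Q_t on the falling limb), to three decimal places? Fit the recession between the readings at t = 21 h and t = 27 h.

Between t = 21 h and t = 27 h the flow falls from 181 to 106 cfs over 2×3 h = 6 h.
Per-interval ratio K = (106/181)^(1/2) = 0.7653; K_d = K^(24/3) = 0.118.

K_d ≈ 0.118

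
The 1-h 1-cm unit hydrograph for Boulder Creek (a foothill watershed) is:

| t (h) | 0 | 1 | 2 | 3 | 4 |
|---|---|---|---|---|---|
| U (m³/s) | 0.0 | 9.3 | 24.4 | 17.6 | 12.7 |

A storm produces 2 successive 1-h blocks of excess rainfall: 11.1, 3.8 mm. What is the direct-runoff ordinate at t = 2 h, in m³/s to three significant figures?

Q ≈ 30.6 m³/s

By discrete convolution, Q_j = Σ (P_i / 10 mm) · U_{j−i}.
At t = 2 h (j=2): Q = (11.1/10)·24.4 + (3.8/10)·9.3 = 30.6 m³/s.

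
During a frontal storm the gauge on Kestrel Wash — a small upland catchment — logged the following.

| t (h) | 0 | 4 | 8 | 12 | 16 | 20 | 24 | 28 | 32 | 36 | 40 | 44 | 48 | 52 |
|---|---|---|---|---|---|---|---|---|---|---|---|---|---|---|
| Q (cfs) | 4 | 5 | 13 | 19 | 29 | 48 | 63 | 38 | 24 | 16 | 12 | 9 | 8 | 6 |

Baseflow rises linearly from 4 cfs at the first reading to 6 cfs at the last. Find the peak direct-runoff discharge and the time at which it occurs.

Subtracting baseflow gives direct-runoff ordinates: 0.00, 0.85, 8.69, 14.54, 24.38, 43.23, 58.08, 32.92, 18.77, 10.62, 6.46, 3.31, 2.15, 0.00 cfs.
The maximum is 58.08 cfs, occurring at the reading for t = 24 h.

Q_p = 58.08 cfs at t = 24 h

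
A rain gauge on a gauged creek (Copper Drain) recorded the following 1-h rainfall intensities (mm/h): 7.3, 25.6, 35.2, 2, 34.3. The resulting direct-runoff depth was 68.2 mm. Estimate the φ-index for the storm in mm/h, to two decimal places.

φ ≈ 8.97 mm/h

Only the 3 blocks with intensity above φ contribute runoff: 25.6, 35.2, 34.3 mm/h.
Σ(I−φ)·Δt = d  ⇒  (25.6+35.2+34.3 − 3φ)·1 = 68.2
φ = (95.10 − 68.2/1) / 3 = 8.97 mm/h.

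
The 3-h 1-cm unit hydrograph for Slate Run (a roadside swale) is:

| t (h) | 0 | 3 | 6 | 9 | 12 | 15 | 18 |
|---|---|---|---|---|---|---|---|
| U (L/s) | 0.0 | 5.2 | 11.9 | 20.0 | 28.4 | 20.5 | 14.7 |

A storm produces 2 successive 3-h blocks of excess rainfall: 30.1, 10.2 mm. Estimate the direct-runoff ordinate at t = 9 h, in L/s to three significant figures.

By discrete convolution, Q_j = Σ (P_i / 10 mm) · U_{j−i}.
At t = 9 h (j=3): Q = (30.1/10)·20.0 + (10.2/10)·11.9 = 72.3 L/s.

Q ≈ 72.3 L/s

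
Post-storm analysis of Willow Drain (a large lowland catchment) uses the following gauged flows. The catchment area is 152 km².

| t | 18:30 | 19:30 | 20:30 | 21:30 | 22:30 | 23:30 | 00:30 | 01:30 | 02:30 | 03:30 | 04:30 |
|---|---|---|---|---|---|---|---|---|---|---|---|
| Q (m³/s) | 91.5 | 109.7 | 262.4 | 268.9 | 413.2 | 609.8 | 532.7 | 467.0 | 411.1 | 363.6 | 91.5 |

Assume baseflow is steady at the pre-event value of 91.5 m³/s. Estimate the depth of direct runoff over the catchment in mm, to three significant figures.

d ≈ 61.9 mm

Direct runoff: 0.0, 18.2, 170.9, 177.4, 321.7, 518.3, 441.2, 375.5, 319.6, 272.1, 0.0 m³/s; ΣQ_DR = 2615 m³/s.
V = ΣQ_DR · Δt = 2615 × 3600 s = 9.414 × 10^6 m³.
Over A = 152 km², depth = V / A = 61.9 mm.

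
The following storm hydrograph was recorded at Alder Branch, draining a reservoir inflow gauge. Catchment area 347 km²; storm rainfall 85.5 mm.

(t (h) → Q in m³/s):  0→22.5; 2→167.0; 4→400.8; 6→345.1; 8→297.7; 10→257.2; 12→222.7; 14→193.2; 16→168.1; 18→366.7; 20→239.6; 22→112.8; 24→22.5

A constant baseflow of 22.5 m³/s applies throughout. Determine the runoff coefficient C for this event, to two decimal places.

C ≈ 0.61

ΣQ_DR = 2523 m³/s; V = ΣQ_DR·Δt = 1.817 × 10^7 m³.
Runoff depth d = V / A = 52.36 mm.
C = d / P = 52.36 / 85.5 = 0.61.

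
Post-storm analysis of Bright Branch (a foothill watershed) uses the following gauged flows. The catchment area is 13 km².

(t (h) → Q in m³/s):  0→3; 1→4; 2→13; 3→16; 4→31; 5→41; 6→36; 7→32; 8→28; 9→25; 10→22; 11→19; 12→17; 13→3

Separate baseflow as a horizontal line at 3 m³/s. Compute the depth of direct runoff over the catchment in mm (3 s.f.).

d ≈ 68.7 mm

Direct runoff: 0.0, 1.0, 10.0, 13.0, 28.0, 38.0, 33.0, 29.0, 25.0, 22.0, 19.0, 16.0, 14.0, 0.0 m³/s; ΣQ_DR = 248.0 m³/s.
V = ΣQ_DR · Δt = 248.0 × 3600 s = 8.928 × 10^5 m³.
Over A = 13 km², depth = V / A = 68.7 mm.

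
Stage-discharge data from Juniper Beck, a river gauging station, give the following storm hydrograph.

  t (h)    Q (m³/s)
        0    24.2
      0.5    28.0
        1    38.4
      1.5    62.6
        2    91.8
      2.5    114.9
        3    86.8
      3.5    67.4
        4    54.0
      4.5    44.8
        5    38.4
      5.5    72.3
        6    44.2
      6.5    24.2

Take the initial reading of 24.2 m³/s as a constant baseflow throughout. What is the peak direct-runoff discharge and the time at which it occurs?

Subtracting baseflow gives direct-runoff ordinates: 0.0, 3.8, 14.2, 38.4, 67.6, 90.7, 62.6, 43.2, 29.8, 20.6, 14.2, 48.1, 20.0, 0.0 m³/s.
The maximum is 90.7 m³/s, occurring at the reading for t = 2.5 h.

Q_p = 90.7 m³/s at t = 2.5 h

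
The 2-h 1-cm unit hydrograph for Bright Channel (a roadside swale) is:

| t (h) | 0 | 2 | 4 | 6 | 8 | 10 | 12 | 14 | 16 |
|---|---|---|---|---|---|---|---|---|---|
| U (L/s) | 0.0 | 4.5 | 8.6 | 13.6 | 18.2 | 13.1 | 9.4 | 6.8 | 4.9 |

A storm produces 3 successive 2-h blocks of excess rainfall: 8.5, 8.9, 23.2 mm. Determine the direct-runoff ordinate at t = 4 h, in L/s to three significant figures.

Q ≈ 11.3 L/s

By discrete convolution, Q_j = Σ (P_i / 10 mm) · U_{j−i}.
At t = 4 h (j=2): Q = (8.5/10)·8.6 + (8.9/10)·4.5 + (23.2/10)·0.0 = 11.3 L/s.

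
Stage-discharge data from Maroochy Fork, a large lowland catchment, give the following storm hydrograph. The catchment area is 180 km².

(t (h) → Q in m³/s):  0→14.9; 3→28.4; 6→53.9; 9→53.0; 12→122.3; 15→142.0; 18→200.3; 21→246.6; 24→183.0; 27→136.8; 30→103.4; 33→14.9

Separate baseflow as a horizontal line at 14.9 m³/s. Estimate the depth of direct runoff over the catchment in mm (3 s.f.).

d ≈ 67.2 mm

Direct runoff: 0.0, 13.5, 39.0, 38.1, 107.4, 127.1, 185.4, 231.7, 168.1, 121.9, 88.5, 0.0 m³/s; ΣQ_DR = 1121 m³/s.
V = ΣQ_DR · Δt = 1121 × 10800 s = 1.210 × 10^7 m³.
Over A = 180 km², depth = V / A = 67.2 mm.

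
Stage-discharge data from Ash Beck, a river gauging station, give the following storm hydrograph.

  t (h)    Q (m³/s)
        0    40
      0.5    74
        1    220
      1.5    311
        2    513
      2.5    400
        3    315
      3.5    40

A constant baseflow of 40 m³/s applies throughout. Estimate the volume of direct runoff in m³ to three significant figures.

V ≈ 2.87 × 10^6 m³

Direct-runoff ordinates (Q − Q_b): 0.0, 34.0, 180.0, 271.0, 473.0, 360.0, 275.0, 0.0 m³/s.
ΣQ_DR = 1593 m³/s.
With Δt = 0.5 h = 1800 s, V = ΣQ_DR · Δt = 1593 × 1800 = 2.87 × 10^6 m³.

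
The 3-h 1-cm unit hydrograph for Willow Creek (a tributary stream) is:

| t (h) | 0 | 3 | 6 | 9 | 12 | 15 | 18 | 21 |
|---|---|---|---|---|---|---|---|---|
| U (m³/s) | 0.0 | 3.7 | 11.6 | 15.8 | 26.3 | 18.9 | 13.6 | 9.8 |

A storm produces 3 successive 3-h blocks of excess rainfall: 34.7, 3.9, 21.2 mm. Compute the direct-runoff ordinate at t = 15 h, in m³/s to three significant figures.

By discrete convolution, Q_j = Σ (P_i / 10 mm) · U_{j−i}.
At t = 15 h (j=5): Q = (34.7/10)·18.9 + (3.9/10)·26.3 + (21.2/10)·15.8 = 109 m³/s.

Q ≈ 109 m³/s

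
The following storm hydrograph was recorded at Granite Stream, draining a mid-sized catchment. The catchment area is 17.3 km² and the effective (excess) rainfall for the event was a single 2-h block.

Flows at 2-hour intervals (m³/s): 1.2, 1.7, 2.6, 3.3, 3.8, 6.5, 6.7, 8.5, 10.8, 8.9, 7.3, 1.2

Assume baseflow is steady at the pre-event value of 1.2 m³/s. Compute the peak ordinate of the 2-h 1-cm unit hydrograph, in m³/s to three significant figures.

U_p ≈ 4.80 m³/s

Direct runoff: 0.0, 0.5, 1.4, 2.1, 2.6, 5.3, 5.5, 7.3, 9.6, 7.7, 6.1, 0.0 m³/s; ΣQ_DR = 48.10 m³/s, peak = 9.6 m³/s.
Runoff depth d = ΣQ_DR·Δt / A = 48.10 × 7200 / (17.3 km²) = 20.02 mm.
The 1-cm UH is the DRH scaled by (10 mm)/d, so U_p = 9.6 × 10/20.02 = 4.80 m³/s.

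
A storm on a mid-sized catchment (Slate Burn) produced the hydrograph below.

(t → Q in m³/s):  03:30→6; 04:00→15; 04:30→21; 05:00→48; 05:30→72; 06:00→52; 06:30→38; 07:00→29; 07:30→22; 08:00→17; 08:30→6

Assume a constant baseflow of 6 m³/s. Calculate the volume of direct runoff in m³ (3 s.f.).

V ≈ 4.68 × 10^5 m³

Direct-runoff ordinates (Q − Q_b): 0.0, 9.0, 15.0, 42.0, 66.0, 46.0, 32.0, 23.0, 16.0, 11.0, 0.0 m³/s.
ΣQ_DR = 260.0 m³/s.
With Δt = 0.5 h = 1800 s, V = ΣQ_DR · Δt = 260.0 × 1800 = 4.68 × 10^5 m³.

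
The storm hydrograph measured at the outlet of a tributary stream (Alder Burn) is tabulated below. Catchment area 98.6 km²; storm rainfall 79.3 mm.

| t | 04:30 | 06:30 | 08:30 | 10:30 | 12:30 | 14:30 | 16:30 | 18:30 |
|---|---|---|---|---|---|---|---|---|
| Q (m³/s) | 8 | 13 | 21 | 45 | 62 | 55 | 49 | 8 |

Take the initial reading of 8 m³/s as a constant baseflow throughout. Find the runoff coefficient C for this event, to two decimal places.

ΣQ_DR = 197.0 m³/s; V = ΣQ_DR·Δt = 1.418 × 10^6 m³.
Runoff depth d = V / A = 14.39 mm.
C = d / P = 14.39 / 79.3 = 0.18.

C ≈ 0.18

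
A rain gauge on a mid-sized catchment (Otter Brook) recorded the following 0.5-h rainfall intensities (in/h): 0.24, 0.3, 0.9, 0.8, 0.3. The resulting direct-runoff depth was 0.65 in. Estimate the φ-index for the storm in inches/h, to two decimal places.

Only the 4 blocks with intensity above φ contribute runoff: 0.3, 0.9, 0.8, 0.3 in/h.
Σ(I−φ)·Δt = d  ⇒  (0.3+0.9+0.8+0.3 − 4φ)·0.5 = 0.65
φ = (2.300 − 0.65/0.5) / 4 = 0.25 in/h.

φ ≈ 0.25 in/h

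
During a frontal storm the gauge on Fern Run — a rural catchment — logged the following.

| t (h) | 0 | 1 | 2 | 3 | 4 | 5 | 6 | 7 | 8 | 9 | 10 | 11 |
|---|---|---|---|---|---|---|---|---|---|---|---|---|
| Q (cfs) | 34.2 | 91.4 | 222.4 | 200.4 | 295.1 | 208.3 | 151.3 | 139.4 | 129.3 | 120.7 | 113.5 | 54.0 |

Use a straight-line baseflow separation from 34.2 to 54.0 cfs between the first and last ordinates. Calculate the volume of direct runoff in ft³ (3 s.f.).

Direct-runoff ordinates (Q − Q_b): 0.00, 55.40, 184.60, 160.80, 253.70, 165.10, 106.30, 92.60, 80.70, 70.30, 61.30, 0.00 cfs.
ΣQ_DR = 1231 cfs.
With Δt = 1 h = 3600 s, V = ΣQ_DR · Δt = 1231 × 3600 = 4.43 × 10^6 ft³.

V ≈ 4.43 × 10^6 ft³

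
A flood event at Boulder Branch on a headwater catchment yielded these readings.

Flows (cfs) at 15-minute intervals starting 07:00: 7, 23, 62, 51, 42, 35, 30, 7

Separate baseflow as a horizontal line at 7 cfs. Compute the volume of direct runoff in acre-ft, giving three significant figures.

V ≈ 4.15 acre-ft

Direct-runoff ordinates (Q − Q_b): 0.0, 16.0, 55.0, 44.0, 35.0, 28.0, 23.0, 0.0 cfs.
ΣQ_DR = 201.0 cfs.
With Δt = 0.25 h = 900 s, V = ΣQ_DR · Δt = 201.0 × 900 = 1.81 × 10^5 ft³ = 4.15 acre-ft.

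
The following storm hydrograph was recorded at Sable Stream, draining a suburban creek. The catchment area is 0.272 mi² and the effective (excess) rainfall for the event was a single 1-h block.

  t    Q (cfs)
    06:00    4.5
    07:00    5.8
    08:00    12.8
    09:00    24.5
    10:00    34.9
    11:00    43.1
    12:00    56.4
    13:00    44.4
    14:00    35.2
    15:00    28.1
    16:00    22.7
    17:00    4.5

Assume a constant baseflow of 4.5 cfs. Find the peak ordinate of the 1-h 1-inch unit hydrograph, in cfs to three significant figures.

Direct runoff: 0.0, 1.3, 8.3, 20.0, 30.4, 38.6, 51.9, 39.9, 30.7, 23.6, 18.2, 0.0 cfs; ΣQ_DR = 262.9 cfs, peak = 51.9 cfs.
Runoff depth d = ΣQ_DR·Δt / A = 262.9 × 3600 / (0.272 mi²) = 1.498 in.
The 1-inch UH is the DRH scaled by (1 in)/d, so U_p = 51.9 × 1/1.498 = 34.7 cfs.

U_p ≈ 34.7 cfs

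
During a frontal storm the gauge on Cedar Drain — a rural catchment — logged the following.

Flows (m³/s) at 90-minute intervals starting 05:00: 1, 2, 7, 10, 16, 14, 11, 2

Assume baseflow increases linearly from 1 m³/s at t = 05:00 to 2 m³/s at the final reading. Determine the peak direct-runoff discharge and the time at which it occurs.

Subtracting baseflow gives direct-runoff ordinates: 0.00, 0.86, 5.71, 8.57, 14.43, 12.29, 9.14, 0.00 m³/s.
The maximum is 14.43 m³/s, occurring at the reading for t = 11:00.

Q_p = 14.43 m³/s at t = 11:00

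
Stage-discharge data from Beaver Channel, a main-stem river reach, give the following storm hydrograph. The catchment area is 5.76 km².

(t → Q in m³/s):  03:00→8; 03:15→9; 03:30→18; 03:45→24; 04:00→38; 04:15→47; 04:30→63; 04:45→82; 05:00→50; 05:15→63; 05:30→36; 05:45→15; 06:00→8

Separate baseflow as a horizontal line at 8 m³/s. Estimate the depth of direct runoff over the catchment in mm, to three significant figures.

Direct runoff: 0.0, 1.0, 10.0, 16.0, 30.0, 39.0, 55.0, 74.0, 42.0, 55.0, 28.0, 7.0, 0.0 m³/s; ΣQ_DR = 357.0 m³/s.
V = ΣQ_DR · Δt = 357.0 × 900 s = 3.213 × 10^5 m³.
Over A = 5.76 km², depth = V / A = 55.8 mm.

d ≈ 55.8 mm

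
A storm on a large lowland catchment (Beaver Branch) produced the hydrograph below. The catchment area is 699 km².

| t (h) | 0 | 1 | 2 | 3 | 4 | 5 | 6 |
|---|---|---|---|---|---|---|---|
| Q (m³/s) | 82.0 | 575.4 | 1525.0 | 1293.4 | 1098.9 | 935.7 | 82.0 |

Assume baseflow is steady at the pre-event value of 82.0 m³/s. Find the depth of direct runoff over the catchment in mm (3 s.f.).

d ≈ 25.8 mm

Direct runoff: 0.0, 493.4, 1443.0, 1211.4, 1016.9, 853.7, 0.0 m³/s; ΣQ_DR = 5018 m³/s.
V = ΣQ_DR · Δt = 5018 × 3600 s = 1.807 × 10^7 m³.
Over A = 699 km², depth = V / A = 25.8 mm.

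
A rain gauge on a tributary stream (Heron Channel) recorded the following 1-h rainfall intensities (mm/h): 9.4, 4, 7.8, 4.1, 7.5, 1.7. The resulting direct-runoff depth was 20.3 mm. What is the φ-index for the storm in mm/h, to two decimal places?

φ ≈ 2.50 mm/h

Only the 5 blocks with intensity above φ contribute runoff: 9.4, 4, 7.8, 4.1, 7.5 mm/h.
Σ(I−φ)·Δt = d  ⇒  (9.4+4+7.8+4.1+7.5 − 5φ)·1 = 20.3
φ = (32.80 − 20.3/1) / 5 = 2.50 mm/h.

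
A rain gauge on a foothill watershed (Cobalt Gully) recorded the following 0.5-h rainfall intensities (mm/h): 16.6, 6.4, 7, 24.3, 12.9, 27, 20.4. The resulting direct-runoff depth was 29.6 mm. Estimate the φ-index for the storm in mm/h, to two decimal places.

φ ≈ 8.40 mm/h

Only the 5 blocks with intensity above φ contribute runoff: 16.6, 24.3, 12.9, 27, 20.4 mm/h.
Σ(I−φ)·Δt = d  ⇒  (16.6+24.3+12.9+27+20.4 − 5φ)·0.5 = 29.6
φ = (101.2 − 29.6/0.5) / 5 = 8.40 mm/h.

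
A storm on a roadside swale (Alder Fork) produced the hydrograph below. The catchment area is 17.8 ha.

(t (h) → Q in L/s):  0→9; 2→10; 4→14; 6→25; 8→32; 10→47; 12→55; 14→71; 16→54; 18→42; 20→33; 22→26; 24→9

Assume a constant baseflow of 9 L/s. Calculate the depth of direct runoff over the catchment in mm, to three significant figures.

Direct runoff: 0.0, 1.0, 5.0, 16.0, 23.0, 38.0, 46.0, 62.0, 45.0, 33.0, 24.0, 17.0, 0.0 L/s; ΣQ_DR = 310.0 L/s.
V = ΣQ_DR · Δt = 310.0 × 7200 s = 2.232 × 10^6 L.
Over A = 17.8 ha, depth = V / A = 12.5 mm.

d ≈ 12.5 mm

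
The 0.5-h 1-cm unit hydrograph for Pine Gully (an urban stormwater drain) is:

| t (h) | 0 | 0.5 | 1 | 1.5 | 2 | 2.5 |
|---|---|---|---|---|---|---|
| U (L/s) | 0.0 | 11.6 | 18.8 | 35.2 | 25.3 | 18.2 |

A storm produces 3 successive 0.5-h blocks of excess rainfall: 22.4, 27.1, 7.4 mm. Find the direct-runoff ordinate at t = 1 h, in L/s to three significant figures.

By discrete convolution, Q_j = Σ (P_i / 10 mm) · U_{j−i}.
At t = 1 h (j=2): Q = (22.4/10)·18.8 + (27.1/10)·11.6 + (7.4/10)·0.0 = 73.5 L/s.

Q ≈ 73.5 L/s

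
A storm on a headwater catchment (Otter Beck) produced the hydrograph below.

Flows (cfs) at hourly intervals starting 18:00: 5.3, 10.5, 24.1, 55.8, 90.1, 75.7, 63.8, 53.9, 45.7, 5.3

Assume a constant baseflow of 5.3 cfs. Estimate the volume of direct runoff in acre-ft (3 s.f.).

Direct-runoff ordinates (Q − Q_b): 0.0, 5.2, 18.8, 50.5, 84.8, 70.4, 58.5, 48.6, 40.4, 0.0 cfs.
ΣQ_DR = 377.2 cfs.
With Δt = 1 h = 3600 s, V = ΣQ_DR · Δt = 377.2 × 3600 = 1.36 × 10^6 ft³ = 31.2 acre-ft.

V ≈ 31.2 acre-ft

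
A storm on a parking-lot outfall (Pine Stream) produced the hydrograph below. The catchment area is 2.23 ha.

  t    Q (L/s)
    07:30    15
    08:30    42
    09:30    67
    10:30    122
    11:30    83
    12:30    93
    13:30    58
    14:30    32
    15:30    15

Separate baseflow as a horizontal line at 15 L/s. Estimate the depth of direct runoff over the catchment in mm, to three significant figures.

Direct runoff: 0.0, 27.0, 52.0, 107.0, 68.0, 78.0, 43.0, 17.0, 0.0 L/s; ΣQ_DR = 392.0 L/s.
V = ΣQ_DR · Δt = 392.0 × 3600 s = 1.411 × 10^6 L.
Over A = 2.23 ha, depth = V / A = 63.3 mm.

d ≈ 63.3 mm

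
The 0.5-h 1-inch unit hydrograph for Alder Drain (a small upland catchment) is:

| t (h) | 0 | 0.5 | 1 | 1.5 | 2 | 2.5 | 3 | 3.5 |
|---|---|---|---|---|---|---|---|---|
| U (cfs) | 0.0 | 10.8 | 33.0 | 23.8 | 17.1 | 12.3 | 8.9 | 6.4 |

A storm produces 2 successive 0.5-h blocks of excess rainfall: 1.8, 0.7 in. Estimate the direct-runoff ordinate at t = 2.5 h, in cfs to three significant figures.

By discrete convolution, Q_j = Σ (P_i / 1 in) · U_{j−i}.
At t = 2.5 h (j=5): Q = (1.8/1)·12.3 + (0.7/1)·17.1 = 34.1 cfs.

Q ≈ 34.1 cfs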